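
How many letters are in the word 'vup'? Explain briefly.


Spell out 'vup' and number each letter: v(1), u(2), p(3). Total: 3 letters.

3


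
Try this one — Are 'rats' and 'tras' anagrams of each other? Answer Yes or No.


Sorted letters of 'rats': 'arst'
Sorted letters of 'tras': 'arst'
They match.

Yes


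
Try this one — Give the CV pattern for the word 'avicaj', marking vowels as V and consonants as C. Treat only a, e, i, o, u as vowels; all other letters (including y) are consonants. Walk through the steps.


Letter mapping: a = V, v = C, i = V, c = C, a = V, j = C.

VCVCVC


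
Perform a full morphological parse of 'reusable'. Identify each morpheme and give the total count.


Step 1: Identify prefix: 're' (meaning: again)
Step 2: Identify root: 'use'
Step 3: Identify suffix(es): 'able'
Decomposition: re- (prefix: again) + use (root) + -able (suffix: capable of)
Total morphemes: 3

3 morphemes (re- (prefix: again) + use (root) + -able (suffix: capable of))


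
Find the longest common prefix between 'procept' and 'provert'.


Compare from the start: 3 characters match: 'pro'. Mismatch at position 4: 'c' vs 'v'.

pro


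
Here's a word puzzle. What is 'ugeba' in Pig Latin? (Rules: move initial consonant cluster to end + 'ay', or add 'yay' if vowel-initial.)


'ugeba' starts with a vowel, so add 'yay': 'ugebayay'.

ugebayay


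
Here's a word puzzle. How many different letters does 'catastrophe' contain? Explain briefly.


Unique letters in 'catastrophe': {a, c, e, h, o, p, r, s, t} = 9 distinct letters.

9


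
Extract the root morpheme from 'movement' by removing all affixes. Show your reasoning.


Remove suffix '-ment' from 'movement' to get root 'move'.

move


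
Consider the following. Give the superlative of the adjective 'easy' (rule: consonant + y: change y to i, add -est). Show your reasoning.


Apply superlative formation (consonant + y: change y to i, add -est): 'easy' -> 'easiest'.

easiest


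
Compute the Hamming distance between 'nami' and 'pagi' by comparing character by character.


Alignment:
Position 1: 'n' vs 'p' = DIFFER
Position 2: 'a' vs 'a' = match
Position 3: 'm' vs 'g' = DIFFER
Position 4: 'i' vs 'i' = match
Total differences: 2

2


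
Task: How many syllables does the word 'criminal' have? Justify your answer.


Break 'criminal' into syllables: crim-i-nal -> crim | i | nal = 3 syllables

3 syllables


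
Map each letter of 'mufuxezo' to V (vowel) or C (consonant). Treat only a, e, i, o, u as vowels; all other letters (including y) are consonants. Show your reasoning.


Letter mapping: m = C, u = V, f = C, u = V, x = C, e = V, z = C, o = V.

CVCVCVCV


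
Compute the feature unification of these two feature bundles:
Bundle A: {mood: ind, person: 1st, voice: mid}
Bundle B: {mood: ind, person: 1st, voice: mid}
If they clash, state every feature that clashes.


Compare features:
mood: A=ind vs B=ind -> unified: ind
person: A=1st vs B=1st -> unified: 1st
voice: A=mid vs B=mid -> unified: mid
No clashes found.

Unified: {mood: ind, person: 1st, voice: mid}


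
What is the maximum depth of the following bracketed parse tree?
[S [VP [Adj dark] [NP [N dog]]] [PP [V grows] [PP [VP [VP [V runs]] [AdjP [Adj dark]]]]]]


Count bracket nesting levels:
'[' at pos 0: depth = 1
'[' at pos 3: depth = 2
'[' at pos 7: depth = 3
'[' at pos 18: depth = 3
'[' at pos 22: depth = 4
'[' at pos 32: depth = 2
'[' at pos 36: depth = 3
'[' at pos 46: depth = 3
'[' at pos 50: depth = 4
'[' at pos 54: depth = 5
'[' at pos 58: depth = 6
'[' at pos 68: depth = 5
'[' at pos 74: depth = 6
Maximum depth reached: 6

6


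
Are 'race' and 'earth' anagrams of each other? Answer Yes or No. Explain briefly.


Sorted letters of 'race': 'acer'
Sorted letters of 'earth': 'aehrt'
They do not match.

No


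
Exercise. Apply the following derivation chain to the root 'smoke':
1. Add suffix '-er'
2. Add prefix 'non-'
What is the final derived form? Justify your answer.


Step 1: Add suffix '-er' to 'smoke' = 'smoker'
Step 2: Add prefix 'non-' to 'smoker' = 'nonsmoker'

nonsmoker


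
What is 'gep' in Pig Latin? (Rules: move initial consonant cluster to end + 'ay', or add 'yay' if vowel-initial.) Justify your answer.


'gep': move consonant cluster 'g' to end and add 'ay': 'epgay'.

epgay


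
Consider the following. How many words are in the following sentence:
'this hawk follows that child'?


Split into words: this | hawk | follows | that | child = 5 words.

5


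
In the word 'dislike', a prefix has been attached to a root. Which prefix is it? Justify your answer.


The word 'dislike' = 'dis' (prefix) + 'like' (root). The prefix is 'dis'.

dis


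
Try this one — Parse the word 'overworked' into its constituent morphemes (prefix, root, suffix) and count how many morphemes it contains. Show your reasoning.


Step 1: Identify prefix: 'over' (meaning: excessively)
Step 2: Identify root: 'work'
Step 3: Identify suffix(es): 'ed'
Decomposition: over- (prefix: excessively) + work (root) + -ed (suffix: past)
Total morphemes: 3

3 morphemes (over- (prefix: excessively) + work (root) + -ed (suffix: past))


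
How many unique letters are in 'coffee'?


Unique letters in 'coffee': {c, e, f, o} = 4 distinct letters.

4


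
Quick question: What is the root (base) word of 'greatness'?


Remove suffix '-ness' from 'greatness' to get root 'great'.

great


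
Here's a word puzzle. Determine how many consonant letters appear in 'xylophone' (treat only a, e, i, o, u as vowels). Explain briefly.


Consonants in 'xylophone': x, y, l, p, h, n = 6 consonants.

6


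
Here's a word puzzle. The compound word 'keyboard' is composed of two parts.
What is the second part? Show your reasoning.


Split 'keyboard' into 'key' + 'board'. The second part is 'board'.

board


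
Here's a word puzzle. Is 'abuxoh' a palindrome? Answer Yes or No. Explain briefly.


Forward: 'abuxoh'
Reversed: 'hoxuba'
They differ.

No


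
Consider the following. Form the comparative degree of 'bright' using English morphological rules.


Apply comparative formation (add -er): 'bright' -> 'brighter'.

brighter


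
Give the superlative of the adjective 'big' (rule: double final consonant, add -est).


Apply superlative formation (double final consonant, add -est): 'big' -> 'biggest'.

biggest


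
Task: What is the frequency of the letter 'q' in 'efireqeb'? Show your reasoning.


Letter 'q' in 'efireqeb': found at position(s) 6 = 1 occurrence(s).

1


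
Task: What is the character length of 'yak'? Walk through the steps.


Spell out 'yak' and number each letter: y(1), a(2), k(3). Total: 3 letters.

3


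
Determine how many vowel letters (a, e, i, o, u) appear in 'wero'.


Vowels in 'wero': e, o = 2 vowels.

2


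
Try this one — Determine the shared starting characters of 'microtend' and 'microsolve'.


Compare from the start: 5 characters match: 'micro'. Mismatch at position 6: 't' vs 's'.

micro


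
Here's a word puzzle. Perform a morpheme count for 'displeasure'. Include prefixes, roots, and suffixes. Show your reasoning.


Decomposition: dis- (prefix) + please (root) + -ure (suffix) = 3 morpheme(s)

3 morphemes


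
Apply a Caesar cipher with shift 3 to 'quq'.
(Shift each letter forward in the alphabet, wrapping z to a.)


Shift each letter by 3: q -> t, u -> x, q -> t. Result: 'txt'.

txt


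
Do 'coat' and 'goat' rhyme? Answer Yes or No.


Rime (stressed vowel + following sounds) of 'coat': -oat = /oʊt/
Rime of 'goat': -oat = /oʊt/
/oʊt/ and /oʊt/ are the same ending sound, so the words rhyme.

Yes


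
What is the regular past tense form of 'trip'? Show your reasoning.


Apply rule: Double final consonant and add -ed. 'trip' becomes 'tripped'.

tripped


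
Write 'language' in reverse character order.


Reverse 'language' character by character: 'egaugnal'.

egaugnal


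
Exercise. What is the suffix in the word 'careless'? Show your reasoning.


The word 'careless' = 'care' (root) + '-less' (suffix). The suffix is '-less'.

less


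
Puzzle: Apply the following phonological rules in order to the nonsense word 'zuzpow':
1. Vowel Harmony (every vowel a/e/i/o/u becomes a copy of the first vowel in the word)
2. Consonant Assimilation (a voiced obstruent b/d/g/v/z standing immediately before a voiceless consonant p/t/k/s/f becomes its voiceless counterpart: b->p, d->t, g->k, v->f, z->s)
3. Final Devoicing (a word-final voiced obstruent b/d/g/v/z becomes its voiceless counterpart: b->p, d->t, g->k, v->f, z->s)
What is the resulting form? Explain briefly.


Starting form: 'zuzpow'
Rule 1: Vowel Harmony: all vowels become 'u' (matching first vowel). 'zuzpow' -> 'zuzpuw'
Rule 2: Consonant Assimilation: voiced obstruent before voiceless consonant becomes voiceless ('zp' -> 'sp'). 'zuzpuw' -> 'zuspuw'
Rule 3: Final Devoicing: final consonant 'w' is not one of the voiced obstruents b/d/g/v/z. No change.
Final form: 'zuspuw'

zuspuw


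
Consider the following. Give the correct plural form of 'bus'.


Apply rule: Add -es (sibilant/fricative ending). 'bus' becomes 'buses'.

buses


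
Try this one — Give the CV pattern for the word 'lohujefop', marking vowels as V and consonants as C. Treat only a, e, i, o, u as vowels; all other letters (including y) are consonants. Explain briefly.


Letter mapping: l = C, o = V, h = C, u = V, j = C, e = V, f = C, o = V, p = C.

CVCVCVCVC


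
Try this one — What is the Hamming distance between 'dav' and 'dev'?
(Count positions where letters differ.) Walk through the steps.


Alignment:
Position 1: 'd' vs 'd' = match
Position 2: 'a' vs 'e' = DIFFER
Position 3: 'v' vs 'v' = match
Total differences: 1

1


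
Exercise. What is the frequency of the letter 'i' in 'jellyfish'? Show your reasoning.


Letter 'i' in 'jellyfish': found at position(s) 7 = 1 occurrence(s).

1


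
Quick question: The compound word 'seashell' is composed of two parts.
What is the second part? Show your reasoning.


Split 'seashell' into 'sea' + 'shell'. The second part is 'shell'.

shell


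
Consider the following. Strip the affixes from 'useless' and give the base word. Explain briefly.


Remove suffix '-less' from 'useless' to get root 'use'.

use


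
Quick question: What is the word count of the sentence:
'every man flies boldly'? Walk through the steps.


Split into words: every | man | flies | boldly = 4 words.

4


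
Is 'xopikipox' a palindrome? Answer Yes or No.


Forward: 'xopikipox'
Reversed: 'xopikipox'
They are identical.

Yes


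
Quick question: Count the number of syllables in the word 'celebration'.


Break 'celebration' into syllables: cel-e-bra-tion -> cel | e | bra | tion = 4 syllables

4 syllables


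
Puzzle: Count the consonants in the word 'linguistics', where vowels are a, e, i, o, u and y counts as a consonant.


Consonants in 'linguistics': l, n, g, s, t, c, s = 7 consonants.

7


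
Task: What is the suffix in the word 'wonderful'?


The word 'wonderful' = 'wonder' (root) + '-ful' (suffix). The suffix is '-ful'.

ful


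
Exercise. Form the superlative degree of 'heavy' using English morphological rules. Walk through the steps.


Apply superlative formation (consonant + y: change y to i, add -est): 'heavy' -> 'heaviest'.

heaviest


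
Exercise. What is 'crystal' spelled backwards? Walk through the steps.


Reverse 'crystal' character by character: 'latsyrc'.

latsyrc


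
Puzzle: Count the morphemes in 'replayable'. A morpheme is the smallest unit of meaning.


Decomposition: re- (prefix) + play (root) + -able (suffix) = 3 morpheme(s)

3 morphemes


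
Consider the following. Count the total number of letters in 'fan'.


Spell out 'fan' and number each letter: f(1), a(2), n(3). Total: 3 letters.

3


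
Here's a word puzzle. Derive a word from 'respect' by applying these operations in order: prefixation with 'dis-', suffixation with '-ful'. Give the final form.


Step 1: Add prefix 'dis-' to 'respect' = 'disrespect'
Step 2: Add suffix '-ful' to 'disrespect' = 'disrespectful'

disrespectful


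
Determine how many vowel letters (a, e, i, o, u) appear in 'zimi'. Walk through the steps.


Vowels in 'zimi': i, i = 2 vowels.

2


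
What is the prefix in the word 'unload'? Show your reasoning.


The word 'unload' = 'un' (prefix) + 'load' (root). The prefix is 'un'.

un


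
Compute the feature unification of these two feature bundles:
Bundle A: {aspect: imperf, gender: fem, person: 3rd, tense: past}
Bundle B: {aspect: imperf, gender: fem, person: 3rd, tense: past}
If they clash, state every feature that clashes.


Compare features:
aspect: A=imperf vs B=imperf -> unified: imperf
gender: A=fem vs B=fem -> unified: fem
person: A=3rd vs B=3rd -> unified: 3rd
tense: A=past vs B=past -> unified: past
No clashes found.

Unified: {aspect: imperf, gender: fem, person: 3rd, tense: past}


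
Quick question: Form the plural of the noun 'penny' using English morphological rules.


Apply rule: Change -y to -ies (consonant + y). 'penny' becomes 'pennies'.

pennies


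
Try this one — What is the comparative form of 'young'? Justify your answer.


Apply comparative formation (add -er): 'young' -> 'younger'.

younger


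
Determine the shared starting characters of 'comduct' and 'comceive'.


Compare from the start: 3 characters match: 'com'. Mismatch at position 4: 'd' vs 'c'.

com


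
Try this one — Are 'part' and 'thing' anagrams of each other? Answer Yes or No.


Sorted letters of 'part': 'aprt'
Sorted letters of 'thing': 'ghint'
They do not match.

No


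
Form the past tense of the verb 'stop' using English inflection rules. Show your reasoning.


Apply rule: Double final consonant and add -ed. 'stop' becomes 'stopped'.

stopped


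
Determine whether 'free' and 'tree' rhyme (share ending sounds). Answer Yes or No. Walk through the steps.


Rime (stressed vowel + following sounds) of 'free': -ee = /iː/
Rime of 'tree': -ee = /iː/
/iː/ and /iː/ are the same ending sound, so the words rhyme.

Yes


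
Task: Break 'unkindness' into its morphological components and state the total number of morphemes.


Step 1: Identify prefix: 'un' (meaning: not/reverse)
Step 2: Identify root: 'kind'
Step 3: Identify suffix(es): 'ness'
Decomposition: un- (prefix: not/reverse) + kind (root) + -ness (suffix: state of)
Total morphemes: 3

3 morphemes (un- (prefix: not/reverse) + kind (root) + -ness (suffix: state of))


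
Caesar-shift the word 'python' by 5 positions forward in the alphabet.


Shift each letter by 5: p -> u, y -> d, t -> y, h -> m, o -> t, n -> s. Result: 'udymts'.

udymts


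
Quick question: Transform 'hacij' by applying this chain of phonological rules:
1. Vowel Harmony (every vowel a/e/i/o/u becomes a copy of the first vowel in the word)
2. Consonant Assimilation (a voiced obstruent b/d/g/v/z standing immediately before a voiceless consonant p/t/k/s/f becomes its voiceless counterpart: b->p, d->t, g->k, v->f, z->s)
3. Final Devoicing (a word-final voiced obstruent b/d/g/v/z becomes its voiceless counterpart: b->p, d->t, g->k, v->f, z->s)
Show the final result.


Starting form: 'hacij'
Rule 1: Vowel Harmony: all vowels become 'a' (matching first vowel). 'hacij' -> 'hacaj'
Rule 2: Consonant Assimilation: no voiced obstruent (b/d/g/v/z) stands immediately before a voiceless consonant (p/t/k/s/f). No change.
Rule 3: Final Devoicing: final consonant 'j' is not one of the voiced obstruents b/d/g/v/z. No change.
Final form: 'hacaj'

hacaj


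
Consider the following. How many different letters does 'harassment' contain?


Unique letters in 'harassment': {a, e, h, m, n, r, s, t} = 8 distinct letters.

8


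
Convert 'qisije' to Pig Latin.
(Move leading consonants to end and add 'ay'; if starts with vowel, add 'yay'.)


'qisije': move consonant cluster 'q' to end and add 'ay': 'isijeqay'.

isijeqay


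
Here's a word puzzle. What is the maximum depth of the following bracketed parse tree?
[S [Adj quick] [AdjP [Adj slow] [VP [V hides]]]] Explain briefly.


Count bracket nesting levels:
'[' at pos 0: depth = 1
'[' at pos 3: depth = 2
'[' at pos 15: depth = 2
'[' at pos 21: depth = 3
'[' at pos 32: depth = 3
'[' at pos 36: depth = 4
Maximum depth reached: 4

4


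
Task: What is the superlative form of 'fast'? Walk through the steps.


Apply superlative formation (add -est): 'fast' -> 'fastest'.

fastest


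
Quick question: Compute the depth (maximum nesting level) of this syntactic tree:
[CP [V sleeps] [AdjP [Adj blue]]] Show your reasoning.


Count bracket nesting levels:
'[' at pos 0: depth = 1
'[' at pos 4: depth = 2
'[' at pos 15: depth = 2
'[' at pos 21: depth = 3
Maximum depth reached: 3

3


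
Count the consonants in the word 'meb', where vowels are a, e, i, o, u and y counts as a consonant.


Consonants in 'meb': m, b = 2 consonants.

2


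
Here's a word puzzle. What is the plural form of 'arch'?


Apply rule: Add -es (sibilant/fricative ending). 'arch' becomes 'arches'.

arches


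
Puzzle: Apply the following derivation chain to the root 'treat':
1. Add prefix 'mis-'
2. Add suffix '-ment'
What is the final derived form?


Step 1: Add prefix 'mis-' to 'treat' = 'mistreat'
Step 2: Add suffix '-ment' to 'mistreat' = 'mistreatment'

mistreatment


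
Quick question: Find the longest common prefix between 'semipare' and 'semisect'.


Compare from the start: 4 characters match: 'semi'. Mismatch at position 5: 'p' vs 's'.

semi


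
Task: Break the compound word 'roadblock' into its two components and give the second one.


Split 'roadblock' into 'road' + 'block'. The second part is 'block'.

block


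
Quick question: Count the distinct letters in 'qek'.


Unique letters in 'qek': {e, k, q} = 3 distinct letters.

3


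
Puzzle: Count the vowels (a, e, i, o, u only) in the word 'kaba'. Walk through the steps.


Vowels in 'kaba': a, a = 2 vowels.

2


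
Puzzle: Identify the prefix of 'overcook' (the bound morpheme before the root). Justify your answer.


The word 'overcook' = 'over' (prefix) + 'cook' (root). The prefix is 'over'.

over


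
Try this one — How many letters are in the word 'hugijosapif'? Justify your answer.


Spell out 'hugijosapif' and number each letter: h(1), u(2), g(3), i(4), j(5), o(6), s(7), a(8), p(9), i(10), f(11). Total: 11 letters.

11


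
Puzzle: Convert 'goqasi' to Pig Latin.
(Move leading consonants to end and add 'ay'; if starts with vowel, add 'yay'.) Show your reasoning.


'goqasi': move consonant cluster 'g' to end and add 'ay': 'oqasigay'.

oqasigay


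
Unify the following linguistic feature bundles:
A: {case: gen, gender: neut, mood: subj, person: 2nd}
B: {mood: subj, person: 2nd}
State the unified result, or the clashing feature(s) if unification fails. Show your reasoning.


Compare features:
case: A=gen vs B=_ -> unified: gen
gender: A=neut vs B=_ -> unified: neut
mood: A=subj vs B=subj -> unified: subj
person: A=2nd vs B=2nd -> unified: 2nd
No clashes found.

Unified: {case: gen, gender: neut, mood: subj, person: 2nd}


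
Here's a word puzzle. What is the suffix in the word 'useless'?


The word 'useless' = 'use' (root) + '-less' (suffix). The suffix is '-less'.

less


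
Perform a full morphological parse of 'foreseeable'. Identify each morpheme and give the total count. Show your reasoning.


Step 1: Identify prefix: 'fore' (meaning: before/front)
Step 2: Identify root: 'see'
Step 3: Identify suffix(es): 'able'
Decomposition: fore- (prefix: before/front) + see (root) + -able (suffix: capable of)
Total morphemes: 3

3 morphemes (fore- (prefix: before/front) + see (root) + -able (suffix: capable of))


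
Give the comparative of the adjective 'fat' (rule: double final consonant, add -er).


Apply comparative formation (double final consonant, add -er): 'fat' -> 'fatter'.

fatter


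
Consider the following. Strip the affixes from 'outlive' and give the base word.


Remove prefix 'out' from 'outlive' to get root 'live'.

live


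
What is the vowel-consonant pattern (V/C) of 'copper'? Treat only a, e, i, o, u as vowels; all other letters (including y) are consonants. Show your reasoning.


Letter mapping: c = C, o = V, p = C, p = C, e = V, r = C.

CVCCVC


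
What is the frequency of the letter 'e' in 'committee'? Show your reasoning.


Letter 'e' in 'committee': found at position(s) 8, 9 = 2 occurrence(s).

2


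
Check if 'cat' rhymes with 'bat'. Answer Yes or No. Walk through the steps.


Rime (stressed vowel + following sounds) of 'cat': -at = /æt/
Rime of 'bat': -at = /æt/
/æt/ and /æt/ are the same ending sound, so the words rhyme.

Yes


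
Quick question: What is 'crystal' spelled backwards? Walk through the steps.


Reverse 'crystal' character by character: 'latsyrc'.

latsyrc


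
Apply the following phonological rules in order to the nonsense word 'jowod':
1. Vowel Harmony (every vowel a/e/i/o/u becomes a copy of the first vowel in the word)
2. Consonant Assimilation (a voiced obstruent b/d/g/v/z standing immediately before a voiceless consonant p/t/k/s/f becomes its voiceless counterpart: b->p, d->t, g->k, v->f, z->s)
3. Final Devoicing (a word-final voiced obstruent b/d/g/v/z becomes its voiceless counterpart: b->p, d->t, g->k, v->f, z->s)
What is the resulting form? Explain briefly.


Starting form: 'jowod'
Rule 1: Vowel Harmony: all vowels already match. No change.
Rule 2: Consonant Assimilation: no voiced obstruent (b/d/g/v/z) stands immediately before a voiceless consonant (p/t/k/s/f). No change.
Rule 3: Final Devoicing: word-final voiced obstruent 'd' becomes voiceless 't'. 'jowod' -> 'jowot'
Final form: 'jowot'

jowot


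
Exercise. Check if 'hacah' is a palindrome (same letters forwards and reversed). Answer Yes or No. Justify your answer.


Forward: 'hacah'
Reversed: 'hacah'
They are identical.

Yes


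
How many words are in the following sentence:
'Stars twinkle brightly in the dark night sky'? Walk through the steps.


Split into words: Stars | twinkle | brightly | in | the | dark | night | sky = 8 words.

8


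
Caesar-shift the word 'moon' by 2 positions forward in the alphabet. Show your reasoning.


Shift each letter by 2: m -> o, o -> q, o -> q, n -> p. Result: 'oqqp'.

oqqp


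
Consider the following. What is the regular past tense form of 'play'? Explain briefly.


Apply rule: Add -ed. 'play' becomes 'played'.

played


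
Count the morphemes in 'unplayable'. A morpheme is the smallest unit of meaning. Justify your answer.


Decomposition: un- (prefix) + play (root) + -able (suffix) = 3 morpheme(s)

3 morphemes


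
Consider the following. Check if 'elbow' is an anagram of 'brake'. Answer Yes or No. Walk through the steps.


Sorted letters of 'elbow': 'below'
Sorted letters of 'brake': 'abekr'
They do not match.

No


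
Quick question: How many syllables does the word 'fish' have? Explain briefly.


Break 'fish' into syllables: fish -> fish = 1 syllable

1 syllable


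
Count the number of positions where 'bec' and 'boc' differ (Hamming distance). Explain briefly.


Alignment:
Position 1: 'b' vs 'b' = match
Position 2: 'e' vs 'o' = DIFFER
Position 3: 'c' vs 'c' = match
Total differences: 1

1


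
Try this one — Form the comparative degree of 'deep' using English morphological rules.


Apply comparative formation (add -er): 'deep' -> 'deeper'.

deeper


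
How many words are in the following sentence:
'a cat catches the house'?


Split into words: a | cat | catches | the | house = 5 words.

5


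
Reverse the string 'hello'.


Reverse 'hello' character by character: 'olleh'.

olleh


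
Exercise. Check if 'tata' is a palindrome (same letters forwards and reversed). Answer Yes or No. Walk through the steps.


Forward: 'tata'
Reversed: 'atat'
They differ.

No


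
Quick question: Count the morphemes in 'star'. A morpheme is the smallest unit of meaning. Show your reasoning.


Decomposition: star (free morpheme) = 1 morpheme(s)

1 morphemes


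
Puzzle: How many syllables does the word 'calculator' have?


Break 'calculator' into syllables: cal-cu-la-tor -> cal | cu | la | tor = 4 syllables

4 syllables


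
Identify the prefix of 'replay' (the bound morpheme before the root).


The word 'replay' = 're' (prefix) + 'play' (root). The prefix is 're'.

re


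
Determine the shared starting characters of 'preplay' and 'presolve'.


Compare from the start: 3 characters match: 'pre'. Mismatch at position 4: 'p' vs 's'.

pre


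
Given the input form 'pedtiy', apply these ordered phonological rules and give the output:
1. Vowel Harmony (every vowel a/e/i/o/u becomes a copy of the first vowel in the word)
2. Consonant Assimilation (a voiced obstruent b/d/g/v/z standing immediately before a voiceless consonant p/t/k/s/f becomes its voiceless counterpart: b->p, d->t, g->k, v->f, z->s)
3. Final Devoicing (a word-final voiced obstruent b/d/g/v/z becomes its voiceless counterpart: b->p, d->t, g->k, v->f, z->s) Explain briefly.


Starting form: 'pedtiy'
Rule 1: Vowel Harmony: all vowels become 'e' (matching first vowel). 'pedtiy' -> 'pedtey'
Rule 2: Consonant Assimilation: voiced obstruent before voiceless consonant becomes voiceless ('dt' -> 'tt'). 'pedtey' -> 'pettey'
Rule 3: Final Devoicing: final consonant 'y' is not one of the voiced obstruents b/d/g/v/z. No change.
Final form: 'pettey'

pettey


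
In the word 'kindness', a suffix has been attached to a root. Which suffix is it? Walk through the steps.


The word 'kindness' = 'kind' (root) + '-ness' (suffix). The suffix is '-ness'.

ness


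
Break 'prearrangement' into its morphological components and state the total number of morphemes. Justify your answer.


Step 1: Identify prefix: 'pre' (meaning: before)
Step 2: Identify root: 'arrange'
Step 3: Identify suffix(es): 'ment'
Decomposition: pre- (prefix: before) + arrange (root) + -ment (suffix: action/result)
Total morphemes: 3

3 morphemes (pre- (prefix: before) + arrange (root) + -ment (suffix: action/result))


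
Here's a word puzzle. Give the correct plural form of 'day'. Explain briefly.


Apply rule: Add -s. 'day' becomes 'days'.

days


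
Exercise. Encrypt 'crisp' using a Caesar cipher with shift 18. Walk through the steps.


Shift each letter by 18: c -> u, r -> j, i -> a, s -> k, p -> h. Result: 'ujakh'.

ujakh


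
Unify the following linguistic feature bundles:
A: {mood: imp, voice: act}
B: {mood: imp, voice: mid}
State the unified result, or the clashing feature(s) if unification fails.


Compare features:
mood: A=imp vs B=imp -> unified: imp
voice: A=act vs B=mid -> CLASH
Clash detected on feature 'voice' (act vs mid); unification fails.

CLASH on 'voice' (act vs mid)


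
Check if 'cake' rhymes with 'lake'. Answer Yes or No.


Rime (stressed vowel + following sounds) of 'cake': -ake = /eɪk/
Rime of 'lake': -ake = /eɪk/
/eɪk/ and /eɪk/ are the same ending sound, so the words rhyme.

Yes


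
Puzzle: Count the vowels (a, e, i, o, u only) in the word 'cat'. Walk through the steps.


Vowels in 'cat': a = 1 vowels.

1


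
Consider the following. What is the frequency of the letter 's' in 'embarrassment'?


Letter 's' in 'embarrassment': found at position(s) 8, 9 = 2 occurrence(s).

2


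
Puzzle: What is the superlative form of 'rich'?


Apply superlative formation (add -est): 'rich' -> 'richest'.

richest


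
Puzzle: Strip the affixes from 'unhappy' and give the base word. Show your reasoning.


Remove prefix 'un' from 'unhappy' to get root 'happy'.

happy


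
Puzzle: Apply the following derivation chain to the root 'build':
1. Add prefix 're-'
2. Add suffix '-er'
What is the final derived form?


Step 1: Add prefix 're-' to 'build' = 'rebuild'
Step 2: Add suffix '-er' to 'rebuild' = 'rebuilder'

rebuilder


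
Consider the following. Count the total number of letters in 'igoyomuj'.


Spell out 'igoyomuj' and number each letter: i(1), g(2), o(3), y(4), o(5), m(6), u(7), j(8). Total: 8 letters.

8


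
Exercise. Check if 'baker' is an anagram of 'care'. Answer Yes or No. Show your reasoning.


Sorted letters of 'baker': 'abekr'
Sorted letters of 'care': 'acer'
They do not match.

No


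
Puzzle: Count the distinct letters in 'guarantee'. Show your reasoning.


Unique letters in 'guarantee': {a, e, g, n, r, t, u} = 7 distinct letters.

7


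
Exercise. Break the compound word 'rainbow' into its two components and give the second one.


Split 'rainbow' into 'rain' + 'bow'. The second part is 'bow'.

bow


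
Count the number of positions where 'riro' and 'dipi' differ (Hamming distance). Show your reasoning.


Alignment:
Position 1: 'r' vs 'd' = DIFFER
Position 2: 'i' vs 'i' = match
Position 3: 'r' vs 'p' = DIFFER
Position 4: 'o' vs 'i' = DIFFER
Total differences: 3

3


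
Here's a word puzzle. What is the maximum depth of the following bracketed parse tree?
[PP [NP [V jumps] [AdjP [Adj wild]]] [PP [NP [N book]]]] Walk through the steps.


Count bracket nesting levels:
'[' at pos 0: depth = 1
'[' at pos 4: depth = 2
'[' at pos 8: depth = 3
'[' at pos 18: depth = 3
'[' at pos 24: depth = 4
'[' at pos 37: depth = 2
'[' at pos 41: depth = 3
'[' at pos 45: depth = 4
Maximum depth reached: 4

4


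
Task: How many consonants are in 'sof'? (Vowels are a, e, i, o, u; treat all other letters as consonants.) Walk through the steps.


Consonants in 'sof': s, f = 2 consonants.

2


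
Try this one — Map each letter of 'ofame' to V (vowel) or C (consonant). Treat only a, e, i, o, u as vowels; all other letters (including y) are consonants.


Letter mapping: o = V, f = C, a = V, m = C, e = V.

VCVCV


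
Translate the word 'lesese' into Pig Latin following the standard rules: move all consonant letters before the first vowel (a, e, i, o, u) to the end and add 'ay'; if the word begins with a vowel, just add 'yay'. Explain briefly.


'lesese': move consonant cluster 'l' to end and add 'ay': 'eseselay'.

eseselay


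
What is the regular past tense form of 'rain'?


Apply rule: Add -ed. 'rain' becomes 'rained'.

rained


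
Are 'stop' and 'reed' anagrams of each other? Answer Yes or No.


Sorted letters of 'stop': 'opst'
Sorted letters of 'reed': 'deer'
They do not match.

No


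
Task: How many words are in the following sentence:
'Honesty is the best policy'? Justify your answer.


Split into words: Honesty | is | the | best | policy = 5 words.

5


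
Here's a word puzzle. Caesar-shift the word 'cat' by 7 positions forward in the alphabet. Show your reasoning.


Shift each letter by 7: c -> j, a -> h, t -> a. Result: 'jha'.

jha


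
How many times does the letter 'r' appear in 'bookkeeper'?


Letter 'r' in 'bookkeeper': found at position(s) 10 = 1 occurrence(s).

1


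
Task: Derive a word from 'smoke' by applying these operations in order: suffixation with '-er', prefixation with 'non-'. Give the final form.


Step 1: Add suffix '-er' to 'smoke' = 'smoker'
Step 2: Add prefix 'non-' to 'smoker' = 'nonsmoker'

nonsmoker


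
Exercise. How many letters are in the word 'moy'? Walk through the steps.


Spell out 'moy' and number each letter: m(1), o(2), y(3). Total: 3 letters.

3


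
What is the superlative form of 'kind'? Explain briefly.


Apply superlative formation (add -est): 'kind' -> 'kindest'.

kindest


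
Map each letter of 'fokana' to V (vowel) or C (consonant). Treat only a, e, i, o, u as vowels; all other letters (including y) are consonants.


Letter mapping: f = C, o = V, k = C, a = V, n = C, a = V.

CVCVCV


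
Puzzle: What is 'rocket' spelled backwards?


Reverse 'rocket' character by character: 'tekcor'.

tekcor


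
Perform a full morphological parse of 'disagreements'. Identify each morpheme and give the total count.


Step 1: Identify prefix: 'dis' (meaning: not/apart)
Step 2: Identify root: 'agree'
Step 3: Identify suffix(es): 'ment, s'
Decomposition: dis- (prefix: not/apart) + agree (root) + -ment (suffix: action/result) + -s (plural)
Total morphemes: 4

4 morphemes (dis- (prefix: not/apart) + agree (root) + -ment (suffix: action/result) + -s (plural))


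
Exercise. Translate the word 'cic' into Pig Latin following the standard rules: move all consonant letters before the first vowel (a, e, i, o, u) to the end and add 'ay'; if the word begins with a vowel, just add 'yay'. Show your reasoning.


'cic': move consonant cluster 'c' to end and add 'ay': 'iccay'.

iccay


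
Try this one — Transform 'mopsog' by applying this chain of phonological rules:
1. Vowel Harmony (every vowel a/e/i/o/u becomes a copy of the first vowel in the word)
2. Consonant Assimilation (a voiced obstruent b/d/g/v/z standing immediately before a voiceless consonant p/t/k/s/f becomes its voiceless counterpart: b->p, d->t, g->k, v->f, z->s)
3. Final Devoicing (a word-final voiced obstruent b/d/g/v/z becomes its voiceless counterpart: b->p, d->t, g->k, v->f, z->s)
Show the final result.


Starting form: 'mopsog'
Rule 1: Vowel Harmony: all vowels already match. No change.
Rule 2: Consonant Assimilation: no voiced obstruent (b/d/g/v/z) stands immediately before a voiceless consonant (p/t/k/s/f). No change.
Rule 3: Final Devoicing: word-final voiced obstruent 'g' becomes voiceless 'k'. 'mopsog' -> 'mopsok'
Final form: 'mopsok'

mopsok


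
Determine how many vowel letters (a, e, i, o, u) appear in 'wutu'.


Vowels in 'wutu': u, u = 2 vowels.

2


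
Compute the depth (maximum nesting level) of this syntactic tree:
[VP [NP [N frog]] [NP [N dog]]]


Count bracket nesting levels:
'[' at pos 0: depth = 1
'[' at pos 4: depth = 2
'[' at pos 8: depth = 3
'[' at pos 18: depth = 2
'[' at pos 22: depth = 3
Maximum depth reached: 3

3


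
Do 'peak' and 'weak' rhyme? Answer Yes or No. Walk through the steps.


Rime (stressed vowel + following sounds) of 'peak': -eak = /iːk/
Rime of 'weak': -eak = /iːk/
/iːk/ and /iːk/ are the same ending sound, so the words rhyme.

Yes


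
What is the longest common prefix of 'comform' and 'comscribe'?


Compare from the start: 3 characters match: 'com'. Mismatch at position 4: 'f' vs 's'.

com


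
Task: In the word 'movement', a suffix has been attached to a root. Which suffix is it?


The word 'movement' = 'move' (root) + '-ment' (suffix). The suffix is '-ment'.

ment


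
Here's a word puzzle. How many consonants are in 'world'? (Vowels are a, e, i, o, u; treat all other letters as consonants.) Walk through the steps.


Consonants in 'world': w, r, l, d = 4 consonants.

4


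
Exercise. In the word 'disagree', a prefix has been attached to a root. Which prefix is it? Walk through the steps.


The word 'disagree' = 'dis' (prefix) + 'agree' (root). The prefix is 'dis'.

dis


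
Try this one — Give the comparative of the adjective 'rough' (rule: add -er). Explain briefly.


Apply comparative formation (add -er): 'rough' -> 'rougher'.

rougher


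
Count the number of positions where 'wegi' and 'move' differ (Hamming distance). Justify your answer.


Alignment:
Position 1: 'w' vs 'm' = DIFFER
Position 2: 'e' vs 'o' = DIFFER
Position 3: 'g' vs 'v' = DIFFER
Position 4: 'i' vs 'e' = DIFFER
Total differences: 4

4


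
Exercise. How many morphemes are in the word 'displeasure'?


Decomposition: dis- (prefix) + please (root) + -ure (suffix) = 3 morpheme(s)

3 morphemes


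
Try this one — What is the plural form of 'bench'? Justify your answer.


Apply rule: Add -es (sibilant/fricative ending). 'bench' becomes 'benches'.

benches


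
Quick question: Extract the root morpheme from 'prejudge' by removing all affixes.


Remove prefix 'pre' from 'prejudge' to get root 'judge'.

judge


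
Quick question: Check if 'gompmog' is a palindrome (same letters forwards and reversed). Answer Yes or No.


Forward: 'gompmog'
Reversed: 'gompmog'
They are identical.

Yes


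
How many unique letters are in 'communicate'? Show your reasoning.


Unique letters in 'communicate': {a, c, e, i, m, n, o, t, u} = 9 distinct letters.

9


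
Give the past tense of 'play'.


Apply rule: Add -ed. 'play' becomes 'played'.

played


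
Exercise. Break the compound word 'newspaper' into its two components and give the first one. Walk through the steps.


Split 'newspaper' into 'news' + 'paper'. The first part is 'news'.

news


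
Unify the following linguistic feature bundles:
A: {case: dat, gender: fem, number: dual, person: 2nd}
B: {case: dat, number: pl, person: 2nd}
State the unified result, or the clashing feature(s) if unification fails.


Compare features:
case: A=dat vs B=dat -> unified: dat
gender: A=fem vs B=_ -> unified: fem
number: A=dual vs B=pl -> CLASH
person: A=2nd vs B=2nd -> unified: 2nd
Clash detected on feature 'number' (dual vs pl); unification fails.

CLASH on 'number' (dual vs pl)


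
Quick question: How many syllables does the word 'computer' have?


Break 'computer' into syllables: com-pu-ter -> com | pu | ter = 3 syllables

3 syllables


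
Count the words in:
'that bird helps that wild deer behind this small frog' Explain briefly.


Split into words: that | bird | helps | that | wild | deer | behind | this | small | frog = 10 words.

10


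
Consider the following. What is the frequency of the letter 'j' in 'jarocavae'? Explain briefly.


Letter 'j' in 'jarocavae': found at position(s) 1 = 1 occurrence(s).

1


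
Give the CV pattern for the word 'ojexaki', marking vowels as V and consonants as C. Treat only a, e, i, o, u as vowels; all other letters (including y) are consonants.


Letter mapping: o = V, j = C, e = V, x = C, a = V, k = C, i = V.

VCVCVCV


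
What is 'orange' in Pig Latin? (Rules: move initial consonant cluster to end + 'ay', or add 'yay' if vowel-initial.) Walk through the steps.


'orange' starts with a vowel, so add 'yay': 'orangeyay'.

orangeyay


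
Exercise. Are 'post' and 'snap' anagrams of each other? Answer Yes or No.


Sorted letters of 'post': 'opst'
Sorted letters of 'snap': 'anps'
They do not match.

No


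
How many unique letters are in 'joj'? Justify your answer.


Unique letters in 'joj': {j, o} = 2 distinct letters.

2


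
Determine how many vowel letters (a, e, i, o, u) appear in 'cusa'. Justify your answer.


Vowels in 'cusa': u, a = 2 vowels.

2


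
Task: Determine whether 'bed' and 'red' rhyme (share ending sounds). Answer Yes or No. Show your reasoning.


Rime (stressed vowel + following sounds) of 'bed': -ed = /ɛd/
Rime of 'red': -ed = /ɛd/
/ɛd/ and /ɛd/ are the same ending sound, so the words rhyme.

Yes


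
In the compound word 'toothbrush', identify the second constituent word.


Split 'toothbrush' into 'tooth' + 'brush'. The second part is 'brush'.

brush


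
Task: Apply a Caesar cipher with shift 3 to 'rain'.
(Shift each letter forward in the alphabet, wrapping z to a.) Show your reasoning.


Shift each letter by 3: r -> u, a -> d, i -> l, n -> q. Result: 'udlq'.

udlq


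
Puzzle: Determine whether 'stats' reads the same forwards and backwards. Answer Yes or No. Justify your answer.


Forward: 'stats'
Reversed: 'stats'
They are identical.

Yes


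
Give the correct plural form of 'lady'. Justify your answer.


Apply rule: Change -y to -ies (consonant + y). 'lady' becomes 'ladies'.

ladies


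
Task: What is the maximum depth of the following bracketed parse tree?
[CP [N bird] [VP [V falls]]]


Count bracket nesting levels:
'[' at pos 0: depth = 1
'[' at pos 4: depth = 2
'[' at pos 13: depth = 2
'[' at pos 17: depth = 3
Maximum depth reached: 3

3
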